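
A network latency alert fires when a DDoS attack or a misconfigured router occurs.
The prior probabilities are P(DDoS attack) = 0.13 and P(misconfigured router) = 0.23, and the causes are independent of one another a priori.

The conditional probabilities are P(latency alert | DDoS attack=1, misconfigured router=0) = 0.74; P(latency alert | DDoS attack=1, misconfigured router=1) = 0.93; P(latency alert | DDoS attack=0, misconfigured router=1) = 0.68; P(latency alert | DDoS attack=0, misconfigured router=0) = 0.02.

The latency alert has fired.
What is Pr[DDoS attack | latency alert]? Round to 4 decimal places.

Sum P(latency alert|·) weighted by the priors over the 4 (DDoS attack, misconfigured router) configurations:
  P(latency alert) = 0.02·0.87·0.77 + 0.68·0.87·0.23 + 0.74·0.13·0.77 + 0.93·0.13·0.23
        = 0.013398 + 0.136068 + 0.074074 + 0.027807 = 0.251347
Configurations with DDoS attack contribute 0.101881, so
  P(DDoS attack | latency alert) = 0.101881 / 0.251347 ≈ 0.4053

Pr[DDoS attack | latency alert] ≈ 0.4053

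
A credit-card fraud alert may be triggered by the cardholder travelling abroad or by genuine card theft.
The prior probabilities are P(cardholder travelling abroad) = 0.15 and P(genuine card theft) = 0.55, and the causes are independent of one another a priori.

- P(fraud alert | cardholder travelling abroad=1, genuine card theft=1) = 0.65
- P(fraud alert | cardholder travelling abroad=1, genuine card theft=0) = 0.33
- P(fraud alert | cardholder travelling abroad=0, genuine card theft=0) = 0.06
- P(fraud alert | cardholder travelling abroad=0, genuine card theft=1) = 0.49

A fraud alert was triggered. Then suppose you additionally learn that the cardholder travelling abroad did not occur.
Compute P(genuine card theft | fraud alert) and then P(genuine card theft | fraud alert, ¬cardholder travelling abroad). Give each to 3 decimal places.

Sum P(fraud alert|·) weighted by the priors over the 4 (cardholder travelling abroad, genuine card theft) configurations:
  P(fraud alert) = 0.06×0.85×0.45 + 0.49×0.85×0.55 + 0.33×0.15×0.45 + 0.65×0.15×0.55
        = 0.022950 + 0.229075 + 0.022275 + 0.053625 = 0.327925
Keeping only the genuine card theft-present terms gives 0.282700, so
  P(genuine card theft | fraud alert) = 0.282700 / 0.327925 ≈ 0.862

Now condition on the additional information:
By total probability over both values of genuine card theft:
  P(fraud alert | ¬cardholder travelling abroad) = 0.06·0.45 + 0.49·0.55
        = 0.027000 + 0.269500 = 0.296500
Configurations with genuine card theft contribute 0.269500, so
  P(genuine card theft | fraud alert, ¬cardholder travelling abroad) = 0.269500 / 0.296500 ≈ 0.909

P(genuine card theft | fraud alert) ≈ 0.862; P(genuine card theft | fraud alert, ¬cardholder travelling abroad) ≈ 0.909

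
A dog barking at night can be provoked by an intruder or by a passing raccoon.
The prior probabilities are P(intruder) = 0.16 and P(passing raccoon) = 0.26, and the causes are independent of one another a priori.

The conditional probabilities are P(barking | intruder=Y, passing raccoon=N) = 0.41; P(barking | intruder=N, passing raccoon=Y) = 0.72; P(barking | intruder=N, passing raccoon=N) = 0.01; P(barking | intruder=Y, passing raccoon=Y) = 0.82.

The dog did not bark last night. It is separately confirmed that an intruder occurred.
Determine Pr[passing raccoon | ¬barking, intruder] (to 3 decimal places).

Pr[passing raccoon | ¬barking, intruder] ≈ 0.097

P(¬barking | intruder) = 0.59*0.74 + 0.18*0.26 = 0.436600 + 0.046800 = 0.483400
Restricting to configurations with passing raccoon present: 0.18*0.26 = 0.046800.
So P(passing raccoon | ¬barking, intruder) = 0.046800/0.483400 ≈ 0.097.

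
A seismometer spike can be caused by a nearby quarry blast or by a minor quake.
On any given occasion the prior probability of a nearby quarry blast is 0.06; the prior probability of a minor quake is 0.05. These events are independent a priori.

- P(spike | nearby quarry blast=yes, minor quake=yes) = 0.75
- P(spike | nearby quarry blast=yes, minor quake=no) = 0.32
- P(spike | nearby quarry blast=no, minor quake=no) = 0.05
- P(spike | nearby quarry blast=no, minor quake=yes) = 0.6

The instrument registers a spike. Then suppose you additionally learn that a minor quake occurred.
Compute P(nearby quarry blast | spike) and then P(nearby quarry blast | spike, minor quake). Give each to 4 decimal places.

P(nearby quarry blast | spike) ≈ 0.2195; P(nearby quarry blast | spike, minor quake) ≈ 0.0739

Sum P(spike|·) weighted by the priors over the 4 (nearby quarry blast, minor quake) configurations:
  P(spike) = 0.05×0.94×0.95 + 0.6×0.94×0.05 + 0.32×0.06×0.95 + 0.75×0.06×0.05
        = 0.044650 + 0.028200 + 0.018240 + 0.002250 = 0.093340
Keeping only the nearby quarry blast-present terms gives 0.020490, so
  P(nearby quarry blast | spike) = 0.020490 / 0.093340 ≈ 0.2195

With the extra evidence:
P(spike | minor quake) = 0.6·0.94 + 0.75·0.06 = 0.564000 + 0.045000 = 0.609000
Restricting to configurations with nearby quarry blast present: 0.75·0.06 = 0.045000.
So P(nearby quarry blast | spike, minor quake) = 0.045000/0.609000 ≈ 0.0739.
This is intercausal reasoning (explaining away): once minor quake accounts for the spike, nearby quarry blast becomes less likely.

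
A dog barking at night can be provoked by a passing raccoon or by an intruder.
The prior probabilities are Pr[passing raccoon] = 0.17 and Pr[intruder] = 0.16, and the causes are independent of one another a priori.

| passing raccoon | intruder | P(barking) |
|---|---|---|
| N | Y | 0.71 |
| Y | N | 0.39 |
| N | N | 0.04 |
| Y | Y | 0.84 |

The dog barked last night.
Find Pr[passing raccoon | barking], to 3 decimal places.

Sum P(barking|·) weighted by the priors over the 4 (passing raccoon, intruder) configurations:
  P(barking) = 0.04*0.83*0.84 + 0.71*0.83*0.16 + 0.39*0.17*0.84 + 0.84*0.17*0.16
        = 0.027888 + 0.094288 + 0.055692 + 0.022848 = 0.200716
The terms with passing raccoon present sum to 0.078540, so
  P(passing raccoon | barking) = 0.078540 / 0.200716 ≈ 0.391

Pr[passing raccoon | barking] ≈ 0.391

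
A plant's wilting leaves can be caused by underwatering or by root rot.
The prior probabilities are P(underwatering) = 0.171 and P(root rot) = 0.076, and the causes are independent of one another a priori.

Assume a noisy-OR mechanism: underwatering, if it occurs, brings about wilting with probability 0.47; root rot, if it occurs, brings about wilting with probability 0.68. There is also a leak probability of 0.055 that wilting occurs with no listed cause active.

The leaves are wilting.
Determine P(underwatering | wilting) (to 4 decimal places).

P(underwatering | wilting) ≈ 0.5105

Under noisy-OR, P(wilting | causes) = 1 − (1−0.055)·∏(1−qᵢ) over the active causes.
P(wilting) = 0.055×0.829×0.924 + 0.6976×0.829×0.076 + 0.49915×0.171×0.924 + 0.839728×0.171×0.076 = 0.042130 + 0.043952 + 0.078868 + 0.010913 = 0.175863
Restricting to configurations with underwatering present: 0.078868 + 0.010913 = 0.089781.
P(underwatering | wilting) = 0.089781 / 0.175863 ≈ 0.5105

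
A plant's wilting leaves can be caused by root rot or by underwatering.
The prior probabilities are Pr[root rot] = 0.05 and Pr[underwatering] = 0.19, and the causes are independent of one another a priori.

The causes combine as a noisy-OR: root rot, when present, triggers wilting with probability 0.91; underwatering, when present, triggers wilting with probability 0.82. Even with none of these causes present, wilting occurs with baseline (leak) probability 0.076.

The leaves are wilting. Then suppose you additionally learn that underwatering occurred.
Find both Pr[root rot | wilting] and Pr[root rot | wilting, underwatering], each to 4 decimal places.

Under noisy-OR, P(wilting | causes) = 1 − (1−0.076)·∏(1−qᵢ) over the active causes.
Sum P(wilting|·) weighted by the priors over the 4 (root rot, underwatering) configurations:
  P(wilting) = 0.076×0.95×0.81 + 0.83368×0.95×0.19 + 0.91684×0.05×0.81 + 0.985031×0.05×0.19
        = 0.058482 + 0.150479 + 0.037132 + 0.009358 = 0.255451
Keeping only the root rot-present terms gives 0.046490, so
  P(root rot | wilting) = 0.046490 / 0.255451 ≈ 0.1820

Now also conditioning on underwatering=true:
P(wilting | underwatering) = 0.83368·0.95 + 0.985031·0.05 = 0.791996 + 0.049252 = 0.841248
Restricting to configurations with root rot present: 0.985031·0.05 = 0.049252.
So P(root rot | wilting, underwatering) = 0.049252/0.841248 ≈ 0.0585.
Conditioning on underwatering lowers the posterior on root rot: the classic explaining-away effect in a common-effect structure.

Pr[root rot | wilting] ≈ 0.1820; Pr[root rot | wilting, underwatering] ≈ 0.0585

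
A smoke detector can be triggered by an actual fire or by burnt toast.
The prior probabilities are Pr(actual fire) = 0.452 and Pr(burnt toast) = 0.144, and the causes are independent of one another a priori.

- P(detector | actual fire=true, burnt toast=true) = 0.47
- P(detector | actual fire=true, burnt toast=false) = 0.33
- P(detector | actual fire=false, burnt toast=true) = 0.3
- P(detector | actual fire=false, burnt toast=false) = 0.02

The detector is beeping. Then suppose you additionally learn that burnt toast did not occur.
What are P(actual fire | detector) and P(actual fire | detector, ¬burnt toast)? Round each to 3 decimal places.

Sum P(detector|·) weighted by the priors over the 4 (actual fire, burnt toast) configurations:
  P(detector) = 0.02·0.548·0.856 + 0.3·0.548·0.144 + 0.33·0.452·0.856 + 0.47·0.452·0.144
        = 0.009382 + 0.023674 + 0.127681 + 0.030591 = 0.191328
The terms with actual fire present sum to 0.158272, so
  P(actual fire | detector) = 0.158272 / 0.191328 ≈ 0.827

Now also conditioning on burnt toast≠true:
P(detector | ¬burnt toast) = 0.02·0.548 + 0.33·0.452 = 0.010960 + 0.149160 = 0.160120
Of this, 0.149160 comes from 0.33·0.452 (the actual fire=true cases).
P(actual fire | detector, ¬burnt toast) = 0.149160 / 0.160120 ≈ 0.932
Ruling out burnt toast raises the posterior on actual fire — the flip side of explaining away.

P(actual fire | detector) ≈ 0.827; P(actual fire | detector, ¬burnt toast) ≈ 0.932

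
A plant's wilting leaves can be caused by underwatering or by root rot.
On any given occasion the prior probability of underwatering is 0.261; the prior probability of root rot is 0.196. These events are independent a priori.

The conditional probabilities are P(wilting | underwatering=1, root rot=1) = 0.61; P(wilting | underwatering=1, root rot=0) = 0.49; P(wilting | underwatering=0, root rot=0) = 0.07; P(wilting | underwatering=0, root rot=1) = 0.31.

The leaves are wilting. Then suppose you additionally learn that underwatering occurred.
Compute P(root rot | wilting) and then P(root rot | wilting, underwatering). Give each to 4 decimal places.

P(root rot | wilting) ≈ 0.3451; P(root rot | wilting, underwatering) ≈ 0.2328

P(wilting) = 0.07·0.739·0.804 + 0.31·0.739·0.196 + 0.49·0.261·0.804 + 0.61·0.261·0.196 = 0.041591 + 0.044902 + 0.102824 + 0.031205 = 0.220522
Of this, 0.076107 comes from 0.044902 + 0.031205 (the root rot=true cases).
Hence the posterior is 0.076107/0.220522 ≈ 0.3451.

Now condition on the additional information:
Numerator (weight on configurations with root rot): 0.61·0.196 = 0.119560
Normalizer over all consistent configurations: 0.49·0.804 + 0.61·0.196 = 0.513520
Posterior = 0.119560 / 0.513520 ≈ 0.2328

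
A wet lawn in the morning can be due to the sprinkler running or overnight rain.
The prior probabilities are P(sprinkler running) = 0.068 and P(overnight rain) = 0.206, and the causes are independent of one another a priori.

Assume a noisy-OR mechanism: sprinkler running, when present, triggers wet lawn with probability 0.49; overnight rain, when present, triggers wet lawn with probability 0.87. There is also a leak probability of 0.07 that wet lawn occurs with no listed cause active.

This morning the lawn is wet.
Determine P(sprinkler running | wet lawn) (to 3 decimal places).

P(sprinkler running | wet lawn) ≈ 0.158

Under noisy-OR, P(wet lawn | causes) = 1 − (1−0.07)·∏(1−qᵢ) over the active causes.
P(wet lawn) = 0.07·0.932·0.794 + 0.8791·0.932·0.206 + 0.5257·0.068·0.794 + 0.938341·0.068·0.206 = 0.051801 + 0.168780 + 0.028384 + 0.013144 = 0.262109
The sprinkler running-present share is 0.028384 + 0.013144 = 0.041528.
P(sprinkler running | wet lawn) = 0.041528 / 0.262109 ≈ 0.158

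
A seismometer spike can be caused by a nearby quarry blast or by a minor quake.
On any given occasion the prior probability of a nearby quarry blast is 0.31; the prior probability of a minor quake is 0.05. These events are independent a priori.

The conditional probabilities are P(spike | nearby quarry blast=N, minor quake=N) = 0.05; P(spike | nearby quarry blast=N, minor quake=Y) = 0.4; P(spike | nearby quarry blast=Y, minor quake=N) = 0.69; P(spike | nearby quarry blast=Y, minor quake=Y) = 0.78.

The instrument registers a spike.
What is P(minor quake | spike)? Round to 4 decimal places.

By total probability over the 4 (nearby quarry blast, minor quake) configurations:
  P(spike) = 0.05×0.69×0.95 + 0.4×0.69×0.05 + 0.69×0.31×0.95 + 0.78×0.31×0.05
        = 0.032775 + 0.013800 + 0.203205 + 0.012090 = 0.261870
Configurations with minor quake contribute 0.025890, so
  P(minor quake | spike) = 0.025890 / 0.261870 ≈ 0.0989

P(minor quake | spike) ≈ 0.0989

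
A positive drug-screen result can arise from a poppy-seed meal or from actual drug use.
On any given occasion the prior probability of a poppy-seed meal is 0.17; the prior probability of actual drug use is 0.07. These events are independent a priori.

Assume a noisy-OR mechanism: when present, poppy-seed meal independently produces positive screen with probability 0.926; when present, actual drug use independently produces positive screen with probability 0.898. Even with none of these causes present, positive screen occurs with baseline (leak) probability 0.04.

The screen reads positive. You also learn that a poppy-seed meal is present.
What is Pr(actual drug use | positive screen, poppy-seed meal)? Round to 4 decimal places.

Pr(actual drug use | positive screen, poppy-seed meal) ≈ 0.0744

Under noisy-OR, P(positive screen | causes) = 1 − (1−0.04)·∏(1−qᵢ) over the active causes.
P(positive screen | poppy-seed meal) = 0.92896·0.93 + 0.992754·0.07 = 0.863933 + 0.069493 = 0.933426
The actual drug use-present share is 0.992754·0.07 = 0.069493.
P(actual drug use | positive screen, poppy-seed meal) = 0.069493 / 0.933426 ≈ 0.0744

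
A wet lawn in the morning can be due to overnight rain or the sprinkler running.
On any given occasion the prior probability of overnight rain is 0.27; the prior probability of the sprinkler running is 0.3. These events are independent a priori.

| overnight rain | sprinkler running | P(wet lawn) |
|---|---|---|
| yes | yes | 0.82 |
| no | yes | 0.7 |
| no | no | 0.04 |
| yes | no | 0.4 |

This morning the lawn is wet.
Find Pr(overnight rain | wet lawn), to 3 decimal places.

Pr(overnight rain | wet lawn) ≈ 0.450

For the numerator, keep only overnight rain=true terms: 0.075600 + 0.066420 = 0.142020
Denominator P(wet lawn): 0.04×0.73×0.7 + 0.7×0.73×0.3 + 0.4×0.27×0.7 + 0.82×0.27×0.3 = 0.315760
P(overnight rain | wet lawn) = 0.142020/0.315760 ≈ 0.450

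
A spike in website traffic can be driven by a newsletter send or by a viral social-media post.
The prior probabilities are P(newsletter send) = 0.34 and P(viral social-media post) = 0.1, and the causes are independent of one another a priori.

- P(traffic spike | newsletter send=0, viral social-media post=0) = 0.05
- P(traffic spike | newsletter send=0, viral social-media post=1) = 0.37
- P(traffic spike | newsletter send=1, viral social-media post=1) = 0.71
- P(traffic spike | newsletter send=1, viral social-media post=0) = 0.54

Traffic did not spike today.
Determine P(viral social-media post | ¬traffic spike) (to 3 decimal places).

P(¬traffic spike) = 0.95*0.66*0.9 + 0.63*0.66*0.1 + 0.46*0.34*0.9 + 0.29*0.34*0.1 = 0.564300 + 0.041580 + 0.140760 + 0.009860 = 0.756500
The viral social-media post-present share is 0.041580 + 0.009860 = 0.051440.
P(viral social-media post | ¬traffic spike) = 0.051440 / 0.756500 ≈ 0.068

P(viral social-media post | ¬traffic spike) ≈ 0.068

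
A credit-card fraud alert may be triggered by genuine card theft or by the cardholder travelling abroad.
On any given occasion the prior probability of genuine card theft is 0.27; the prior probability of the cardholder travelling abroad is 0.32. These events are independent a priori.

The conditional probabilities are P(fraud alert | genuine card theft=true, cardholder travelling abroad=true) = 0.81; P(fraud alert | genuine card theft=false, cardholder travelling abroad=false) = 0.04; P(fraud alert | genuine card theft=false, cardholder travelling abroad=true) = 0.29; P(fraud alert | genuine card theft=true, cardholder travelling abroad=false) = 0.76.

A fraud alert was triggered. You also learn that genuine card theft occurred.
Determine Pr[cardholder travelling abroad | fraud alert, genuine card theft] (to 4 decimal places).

Pr[cardholder travelling abroad | fraud alert, genuine card theft] ≈ 0.3340

For the numerator, keep only cardholder travelling abroad=true terms: 0.81×0.32 = 0.259200
The normalizing constant is 0.76×0.68 + 0.81×0.32 = 0.776000
Posterior = 0.259200 / 0.776000 ≈ 0.3340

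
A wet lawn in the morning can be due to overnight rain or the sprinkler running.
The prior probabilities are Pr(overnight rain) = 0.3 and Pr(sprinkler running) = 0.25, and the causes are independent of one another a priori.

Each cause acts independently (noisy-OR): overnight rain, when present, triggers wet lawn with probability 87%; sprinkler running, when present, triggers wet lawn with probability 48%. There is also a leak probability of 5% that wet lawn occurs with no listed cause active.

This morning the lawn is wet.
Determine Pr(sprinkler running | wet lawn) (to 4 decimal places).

Pr(sprinkler running | wet lawn) ≈ 0.4153

Under noisy-OR, P(wet lawn | causes) = 1 − (1−0.05)·∏(1−qᵢ) over the active causes.
Sum P(wet lawn|·) weighted by the priors over the 4 (overnight rain, sprinkler running) configurations:
  P(wet lawn) = 0.05*0.7*0.75 + 0.506*0.7*0.25 + 0.8765*0.3*0.75 + 0.93578*0.3*0.25
        = 0.026250 + 0.088550 + 0.197212 + 0.070183 = 0.382195
The terms with sprinkler running present sum to 0.158733, so
  P(sprinkler running | wet lawn) = 0.158733 / 0.382195 ≈ 0.4153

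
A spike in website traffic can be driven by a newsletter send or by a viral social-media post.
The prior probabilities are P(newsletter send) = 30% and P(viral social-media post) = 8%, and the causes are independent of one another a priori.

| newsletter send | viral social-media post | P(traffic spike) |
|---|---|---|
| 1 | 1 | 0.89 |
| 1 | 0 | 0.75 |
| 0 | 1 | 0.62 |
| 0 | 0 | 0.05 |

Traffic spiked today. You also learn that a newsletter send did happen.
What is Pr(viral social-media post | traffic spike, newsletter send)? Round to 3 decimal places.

Pr(viral social-media post | traffic spike, newsletter send) ≈ 0.094

Weight on viral social-media post=true, given the evidence: 0.89*0.08 = 0.071200
Normalizer over all consistent configurations: 0.75*0.92 + 0.89*0.08 = 0.761200
P(viral social-media post | traffic spike, newsletter send) = 0.071200/0.761200 ≈ 0.094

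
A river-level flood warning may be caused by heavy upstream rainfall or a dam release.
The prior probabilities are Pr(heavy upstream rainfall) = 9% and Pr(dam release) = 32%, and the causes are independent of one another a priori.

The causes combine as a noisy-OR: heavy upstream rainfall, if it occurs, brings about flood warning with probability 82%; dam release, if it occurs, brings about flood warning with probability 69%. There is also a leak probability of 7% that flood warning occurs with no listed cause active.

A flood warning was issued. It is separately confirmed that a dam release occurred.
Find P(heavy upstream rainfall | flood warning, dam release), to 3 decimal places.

Under noisy-OR, P(flood warning | causes) = 1 − (1−0.07)·∏(1−qᵢ) over the active causes.
For the numerator, keep only heavy upstream rainfall=true terms: 0.948106·0.09 = 0.085330
The normalizing constant is 0.7117·0.91 + 0.948106·0.09 = 0.732977
P(heavy upstream rainfall | flood warning, dam release) = 0.085330/0.732977 ≈ 0.116

P(heavy upstream rainfall | flood warning, dam release) ≈ 0.116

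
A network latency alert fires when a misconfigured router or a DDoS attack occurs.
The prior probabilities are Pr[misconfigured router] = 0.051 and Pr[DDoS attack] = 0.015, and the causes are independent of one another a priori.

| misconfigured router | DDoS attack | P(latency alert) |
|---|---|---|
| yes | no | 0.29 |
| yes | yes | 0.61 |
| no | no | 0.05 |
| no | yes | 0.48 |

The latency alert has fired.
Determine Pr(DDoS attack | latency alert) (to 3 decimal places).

Pr(DDoS attack | latency alert) ≈ 0.106

Weight on DDoS attack=true, given the evidence: 0.006833 + 0.000467 = 0.007300
The normalizing constant is 0.05*0.949*0.985 + 0.48*0.949*0.015 + 0.29*0.051*0.985 + 0.61*0.051*0.015 = 0.068606
Posterior = 0.007300 / 0.068606 ≈ 0.106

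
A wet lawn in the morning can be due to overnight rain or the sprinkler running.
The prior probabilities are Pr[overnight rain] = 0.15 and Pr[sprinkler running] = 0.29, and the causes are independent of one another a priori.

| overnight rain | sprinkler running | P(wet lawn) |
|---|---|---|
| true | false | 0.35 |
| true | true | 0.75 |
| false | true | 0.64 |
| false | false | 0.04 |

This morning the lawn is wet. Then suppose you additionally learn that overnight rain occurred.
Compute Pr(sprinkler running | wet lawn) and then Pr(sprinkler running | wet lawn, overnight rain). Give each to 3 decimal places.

Numerator (weight on configurations with sprinkler running): 0.157760 + 0.032625 = 0.190385
Normalizer over all consistent configurations: 0.04*0.85*0.71 + 0.64*0.85*0.29 + 0.35*0.15*0.71 + 0.75*0.15*0.29 = 0.251800
P(sprinkler running | wet lawn) = 0.190385/0.251800 ≈ 0.756

With the extra evidence:
Sum P(wet lawn|·) weighted by the priors over both values of sprinkler running:
  P(wet lawn | overnight rain) = 0.35*0.71 + 0.75*0.29
        = 0.248500 + 0.217500 = 0.466000
Keeping only the sprinkler running-present terms gives 0.217500, so
  P(sprinkler running | wet lawn, overnight rain) = 0.217500 / 0.466000 ≈ 0.467

Pr(sprinkler running | wet lawn) ≈ 0.756; Pr(sprinkler running | wet lawn, overnight rain) ≈ 0.467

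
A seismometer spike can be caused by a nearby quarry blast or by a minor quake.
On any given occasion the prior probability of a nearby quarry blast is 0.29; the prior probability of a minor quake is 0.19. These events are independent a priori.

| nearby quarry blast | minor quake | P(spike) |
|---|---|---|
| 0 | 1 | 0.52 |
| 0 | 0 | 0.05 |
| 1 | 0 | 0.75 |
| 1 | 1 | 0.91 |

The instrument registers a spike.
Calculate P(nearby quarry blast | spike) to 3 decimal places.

Weight on nearby quarry blast=true, given the evidence: 0.176175 + 0.050141 = 0.226316
Normalizer over all consistent configurations: 0.05·0.71·0.81 + 0.52·0.71·0.19 + 0.75·0.29·0.81 + 0.91·0.29·0.19 = 0.325219
Posterior = 0.226316 / 0.325219 ≈ 0.696

P(nearby quarry blast | spike) ≈ 0.696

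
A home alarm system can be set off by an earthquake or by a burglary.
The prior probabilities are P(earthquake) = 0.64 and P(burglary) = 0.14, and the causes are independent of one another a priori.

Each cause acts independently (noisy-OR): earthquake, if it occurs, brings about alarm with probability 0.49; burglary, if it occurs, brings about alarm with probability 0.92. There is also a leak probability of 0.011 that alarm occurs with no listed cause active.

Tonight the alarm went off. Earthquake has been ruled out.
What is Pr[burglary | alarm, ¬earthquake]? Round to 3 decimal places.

Under noisy-OR, P(alarm | causes) = 1 − (1−0.011)·∏(1−qᵢ) over the active causes.
P(alarm | ¬earthquake) = 0.011×0.86 + 0.92088×0.14 = 0.009460 + 0.128923 = 0.138383
Restricting to configurations with burglary present: 0.92088×0.14 = 0.128923.
So P(burglary | alarm, ¬earthquake) = 0.128923/0.138383 ≈ 0.932.

Pr[burglary | alarm, ¬earthquake] ≈ 0.932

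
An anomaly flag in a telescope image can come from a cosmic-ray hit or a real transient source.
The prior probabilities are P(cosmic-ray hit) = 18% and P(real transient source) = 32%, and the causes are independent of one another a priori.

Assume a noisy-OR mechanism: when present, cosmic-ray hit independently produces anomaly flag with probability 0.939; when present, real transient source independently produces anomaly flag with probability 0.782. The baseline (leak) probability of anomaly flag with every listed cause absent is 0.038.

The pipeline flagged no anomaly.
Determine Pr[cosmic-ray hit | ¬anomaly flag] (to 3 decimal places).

Under noisy-OR, P(anomaly flag | causes) = 1 − (1−0.038)·∏(1−qᵢ) over the active causes.
P(¬anomaly flag) = 0.962×0.82×0.68 + 0.209716×0.82×0.32 + 0.058682×0.18×0.68 + 0.012793×0.18×0.32 = 0.536411 + 0.055029 + 0.007183 + 0.000737 = 0.599360
Of this, 0.007920 comes from 0.007183 + 0.000737 (the cosmic-ray hit=true cases).
So P(cosmic-ray hit | ¬anomaly flag) = 0.007920/0.599360 ≈ 0.013.

Pr[cosmic-ray hit | ¬anomaly flag] ≈ 0.013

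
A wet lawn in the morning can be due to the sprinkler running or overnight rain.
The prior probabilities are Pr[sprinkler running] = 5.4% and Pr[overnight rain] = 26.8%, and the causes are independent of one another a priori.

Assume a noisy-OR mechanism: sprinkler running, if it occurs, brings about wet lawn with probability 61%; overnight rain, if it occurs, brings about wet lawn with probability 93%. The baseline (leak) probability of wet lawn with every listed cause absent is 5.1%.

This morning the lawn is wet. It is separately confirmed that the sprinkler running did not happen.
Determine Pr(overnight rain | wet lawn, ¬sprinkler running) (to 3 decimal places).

Under noisy-OR, P(wet lawn | causes) = 1 − (1−0.051)·∏(1−qᵢ) over the active causes.
P(wet lawn | ¬sprinkler running) = 0.051×0.732 + 0.93357×0.268 = 0.037332 + 0.250197 = 0.287529
The overnight rain-present share is 0.93357×0.268 = 0.250197.
P(overnight rain | wet lawn, ¬sprinkler running) = 0.250197 / 0.287529 ≈ 0.870

Pr(overnight rain | wet lawn, ¬sprinkler running) ≈ 0.870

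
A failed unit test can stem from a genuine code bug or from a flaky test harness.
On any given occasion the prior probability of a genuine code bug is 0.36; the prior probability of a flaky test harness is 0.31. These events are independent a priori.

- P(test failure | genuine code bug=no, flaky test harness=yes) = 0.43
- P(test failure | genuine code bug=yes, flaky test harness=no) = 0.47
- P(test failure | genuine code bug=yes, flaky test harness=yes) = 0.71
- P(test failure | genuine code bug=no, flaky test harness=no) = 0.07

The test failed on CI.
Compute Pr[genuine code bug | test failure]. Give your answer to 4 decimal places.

P(test failure) = 0.07·0.64·0.69 + 0.43·0.64·0.31 + 0.47·0.36·0.69 + 0.71·0.36·0.31 = 0.030912 + 0.085312 + 0.116748 + 0.079236 = 0.312208
The genuine code bug-present share is 0.116748 + 0.079236 = 0.195984.
So P(genuine code bug | test failure) = 0.195984/0.312208 ≈ 0.6277.

Pr[genuine code bug | test failure] ≈ 0.6277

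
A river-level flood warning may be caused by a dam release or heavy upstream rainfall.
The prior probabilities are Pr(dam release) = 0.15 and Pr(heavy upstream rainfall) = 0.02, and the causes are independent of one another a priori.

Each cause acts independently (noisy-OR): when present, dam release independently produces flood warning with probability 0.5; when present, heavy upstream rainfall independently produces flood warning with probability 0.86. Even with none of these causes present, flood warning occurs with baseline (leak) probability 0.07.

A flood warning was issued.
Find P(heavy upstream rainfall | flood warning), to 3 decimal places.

Under noisy-OR, P(flood warning | causes) = 1 − (1−0.07)·∏(1−qᵢ) over the active causes.
For the numerator, keep only heavy upstream rainfall=true terms: 0.014787 + 0.002805 = 0.017592
The normalizing constant is 0.07×0.85×0.98 + 0.8698×0.85×0.02 + 0.535×0.15×0.98 + 0.9349×0.15×0.02 = 0.154547
P(heavy upstream rainfall | flood warning) = 0.017592/0.154547 ≈ 0.114

P(heavy upstream rainfall | flood warning) ≈ 0.114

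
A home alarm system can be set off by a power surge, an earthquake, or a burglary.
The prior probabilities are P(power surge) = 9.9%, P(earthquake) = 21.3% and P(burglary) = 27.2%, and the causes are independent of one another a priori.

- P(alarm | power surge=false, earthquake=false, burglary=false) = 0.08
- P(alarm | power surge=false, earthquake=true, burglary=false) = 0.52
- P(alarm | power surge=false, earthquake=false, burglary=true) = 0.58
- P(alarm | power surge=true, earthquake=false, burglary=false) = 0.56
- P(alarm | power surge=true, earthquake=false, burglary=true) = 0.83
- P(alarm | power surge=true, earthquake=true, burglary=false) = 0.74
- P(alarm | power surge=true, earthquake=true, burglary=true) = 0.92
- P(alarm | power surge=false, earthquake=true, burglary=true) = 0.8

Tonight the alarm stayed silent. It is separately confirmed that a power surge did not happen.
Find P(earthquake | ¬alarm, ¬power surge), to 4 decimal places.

P(earthquake | ¬alarm, ¬power surge) ≈ 0.1224

Enumerate the 4 (earthquake, burglary) configurations and weight by the priors:
  P(¬alarm | ¬power surge) = 0.92×0.787×0.728 + 0.42×0.787×0.272 + 0.48×0.213×0.728 + 0.2×0.213×0.272
        = 0.527101 + 0.089907 + 0.074431 + 0.011587 = 0.703026
Keeping only the earthquake-present terms gives 0.086018, so
  P(earthquake | ¬alarm, ¬power surge) = 0.086018 / 0.703026 ≈ 0.1224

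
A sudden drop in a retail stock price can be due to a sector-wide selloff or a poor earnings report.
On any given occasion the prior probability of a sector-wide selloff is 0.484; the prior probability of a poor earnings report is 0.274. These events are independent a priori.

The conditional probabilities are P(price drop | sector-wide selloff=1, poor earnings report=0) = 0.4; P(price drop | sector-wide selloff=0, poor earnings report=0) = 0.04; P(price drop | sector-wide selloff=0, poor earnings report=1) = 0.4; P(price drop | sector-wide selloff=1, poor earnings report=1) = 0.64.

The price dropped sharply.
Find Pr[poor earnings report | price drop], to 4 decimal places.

Pr[poor earnings report | price drop] ≈ 0.4762

By total probability over the 4 (sector-wide selloff, poor earnings report) configurations:
  P(price drop) = 0.04·0.516·0.726 + 0.4·0.516·0.274 + 0.4·0.484·0.726 + 0.64·0.484·0.274
        = 0.014985 + 0.056554 + 0.140554 + 0.084874 = 0.296967
Configurations with poor earnings report contribute 0.141428, so
  P(poor earnings report | price drop) = 0.141428 / 0.296967 ≈ 0.4762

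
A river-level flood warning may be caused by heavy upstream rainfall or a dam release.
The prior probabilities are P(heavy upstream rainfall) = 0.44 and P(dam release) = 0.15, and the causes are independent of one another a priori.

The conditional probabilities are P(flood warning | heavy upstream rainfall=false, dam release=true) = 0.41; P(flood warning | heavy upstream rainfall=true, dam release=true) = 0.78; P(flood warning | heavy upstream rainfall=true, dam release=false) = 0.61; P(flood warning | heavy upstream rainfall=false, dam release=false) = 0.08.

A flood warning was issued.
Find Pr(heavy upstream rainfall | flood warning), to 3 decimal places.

Pr(heavy upstream rainfall | flood warning) ≈ 0.794

Enumerate the 4 (heavy upstream rainfall, dam release) configurations and weight by the priors:
  P(flood warning) = 0.08·0.56·0.85 + 0.41·0.56·0.15 + 0.61·0.44·0.85 + 0.78·0.44·0.15
        = 0.038080 + 0.034440 + 0.228140 + 0.051480 = 0.352140
Keeping only the heavy upstream rainfall-present terms gives 0.279620, so
  P(heavy upstream rainfall | flood warning) = 0.279620 / 0.352140 ≈ 0.794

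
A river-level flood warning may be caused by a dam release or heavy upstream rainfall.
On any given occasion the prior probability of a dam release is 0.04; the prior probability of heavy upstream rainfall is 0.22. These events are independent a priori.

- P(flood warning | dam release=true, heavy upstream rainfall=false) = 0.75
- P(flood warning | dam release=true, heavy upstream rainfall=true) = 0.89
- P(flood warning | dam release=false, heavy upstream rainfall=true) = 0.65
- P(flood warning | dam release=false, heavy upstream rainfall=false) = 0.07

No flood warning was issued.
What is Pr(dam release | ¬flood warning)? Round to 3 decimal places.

Pr(dam release | ¬flood warning) ≈ 0.011

Sum P(¬flood warning|·) weighted by the priors over the 4 (dam release, heavy upstream rainfall) configurations:
  P(¬flood warning) = 0.93*0.96*0.78 + 0.35*0.96*0.22 + 0.25*0.04*0.78 + 0.11*0.04*0.22
        = 0.696384 + 0.073920 + 0.007800 + 0.000968 = 0.779072
The terms with dam release present sum to 0.008768, so
  P(dam release | ¬flood warning) = 0.008768 / 0.779072 ≈ 0.011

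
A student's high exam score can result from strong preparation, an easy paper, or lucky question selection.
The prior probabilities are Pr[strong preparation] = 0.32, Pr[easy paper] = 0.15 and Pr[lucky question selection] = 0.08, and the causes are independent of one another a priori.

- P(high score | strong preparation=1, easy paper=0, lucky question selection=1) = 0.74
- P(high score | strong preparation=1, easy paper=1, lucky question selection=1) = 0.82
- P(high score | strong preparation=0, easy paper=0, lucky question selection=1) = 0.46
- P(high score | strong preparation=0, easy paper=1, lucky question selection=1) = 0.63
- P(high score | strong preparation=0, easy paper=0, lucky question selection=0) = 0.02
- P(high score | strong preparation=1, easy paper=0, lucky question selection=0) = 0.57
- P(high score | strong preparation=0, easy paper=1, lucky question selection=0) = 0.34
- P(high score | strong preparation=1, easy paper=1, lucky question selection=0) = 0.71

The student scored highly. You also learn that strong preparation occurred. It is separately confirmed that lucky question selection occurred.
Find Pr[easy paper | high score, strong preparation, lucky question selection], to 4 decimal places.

Numerator (weight on configurations with easy paper): 0.82·0.15 = 0.123000
The normalizing constant is 0.74·0.85 + 0.82·0.15 = 0.752000
P(easy paper | high score, strong preparation, lucky question selection) = 0.123000/0.752000 ≈ 0.1636

Pr[easy paper | high score, strong preparation, lucky question selection] ≈ 0.1636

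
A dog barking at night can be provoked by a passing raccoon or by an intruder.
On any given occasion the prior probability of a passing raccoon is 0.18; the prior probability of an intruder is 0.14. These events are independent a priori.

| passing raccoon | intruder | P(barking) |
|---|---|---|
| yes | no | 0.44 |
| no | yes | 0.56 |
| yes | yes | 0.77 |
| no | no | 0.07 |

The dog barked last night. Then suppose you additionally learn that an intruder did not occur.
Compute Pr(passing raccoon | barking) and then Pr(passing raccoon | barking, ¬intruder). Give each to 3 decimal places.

Pr(passing raccoon | barking) ≈ 0.435; Pr(passing raccoon | barking, ¬intruder) ≈ 0.580

Weight on passing raccoon=true, given the evidence: 0.068112 + 0.019404 = 0.087516
Normalizer over all consistent configurations: 0.07*0.82*0.86 + 0.56*0.82*0.14 + 0.44*0.18*0.86 + 0.77*0.18*0.14 = 0.201168
Posterior = 0.087516 / 0.201168 ≈ 0.435

Now also conditioning on intruder≠true:
P(barking | ¬intruder) = 0.07·0.82 + 0.44·0.18 = 0.057400 + 0.079200 = 0.136600
Of this, 0.079200 comes from 0.44·0.18 (the passing raccoon=true cases).
P(passing raccoon | barking, ¬intruder) = 0.079200 / 0.136600 ≈ 0.580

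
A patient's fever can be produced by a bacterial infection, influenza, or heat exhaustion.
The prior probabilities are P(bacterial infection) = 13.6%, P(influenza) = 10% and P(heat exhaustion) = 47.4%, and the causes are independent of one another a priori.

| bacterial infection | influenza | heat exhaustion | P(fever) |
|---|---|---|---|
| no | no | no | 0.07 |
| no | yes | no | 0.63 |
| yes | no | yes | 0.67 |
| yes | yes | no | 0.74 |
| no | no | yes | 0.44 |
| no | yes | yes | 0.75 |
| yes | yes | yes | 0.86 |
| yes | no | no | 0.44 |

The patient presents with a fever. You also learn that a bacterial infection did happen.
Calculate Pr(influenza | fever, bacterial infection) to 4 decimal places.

Numerator (weight on configurations with influenza): 0.038924 + 0.040764 = 0.079688
Denominator P(fever | bacterial infection): 0.44·0.9·0.526 + 0.67·0.9·0.474 + 0.74·0.1·0.526 + 0.86·0.1·0.474 = 0.573806
P(influenza | fever, bacterial infection) = 0.079688/0.573806 ≈ 0.1389

Pr(influenza | fever, bacterial infection) ≈ 0.1389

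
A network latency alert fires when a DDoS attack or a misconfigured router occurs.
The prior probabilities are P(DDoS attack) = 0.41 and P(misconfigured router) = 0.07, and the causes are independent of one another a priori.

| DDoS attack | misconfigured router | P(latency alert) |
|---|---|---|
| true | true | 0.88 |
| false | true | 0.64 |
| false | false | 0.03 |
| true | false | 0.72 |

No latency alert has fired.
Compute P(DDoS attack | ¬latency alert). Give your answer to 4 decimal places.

P(¬latency alert) = 0.97×0.59×0.93 + 0.36×0.59×0.07 + 0.28×0.41×0.93 + 0.12×0.41×0.07 = 0.532239 + 0.014868 + 0.106764 + 0.003444 = 0.657315
Of this, 0.110208 comes from 0.106764 + 0.003444 (the DDoS attack=true cases).
So P(DDoS attack | ¬latency alert) = 0.110208/0.657315 ≈ 0.1677.

P(DDoS attack | ¬latency alert) ≈ 0.1677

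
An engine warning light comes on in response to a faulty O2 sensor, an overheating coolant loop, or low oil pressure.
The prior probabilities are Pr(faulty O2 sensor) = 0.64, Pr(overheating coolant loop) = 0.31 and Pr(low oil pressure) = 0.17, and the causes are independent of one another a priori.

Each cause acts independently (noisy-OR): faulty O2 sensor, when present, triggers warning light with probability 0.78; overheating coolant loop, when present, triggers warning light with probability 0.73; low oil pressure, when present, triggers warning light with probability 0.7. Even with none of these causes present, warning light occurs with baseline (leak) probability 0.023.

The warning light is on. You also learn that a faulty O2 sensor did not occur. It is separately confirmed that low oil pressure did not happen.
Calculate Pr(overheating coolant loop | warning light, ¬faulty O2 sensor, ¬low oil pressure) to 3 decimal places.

Under noisy-OR, P(warning light | causes) = 1 − (1−0.023)·∏(1−qᵢ) over the active causes.
Weight on overheating coolant loop=true, given the evidence: 0.73621×0.31 = 0.228225
Normalizer over all consistent configurations: 0.023×0.69 + 0.73621×0.31 = 0.244095
P(overheating coolant loop | warning light, ¬faulty O2 sensor, ¬low oil pressure) = 0.228225/0.244095 ≈ 0.935

Pr(overheating coolant loop | warning light, ¬faulty O2 sensor, ¬low oil pressure) ≈ 0.935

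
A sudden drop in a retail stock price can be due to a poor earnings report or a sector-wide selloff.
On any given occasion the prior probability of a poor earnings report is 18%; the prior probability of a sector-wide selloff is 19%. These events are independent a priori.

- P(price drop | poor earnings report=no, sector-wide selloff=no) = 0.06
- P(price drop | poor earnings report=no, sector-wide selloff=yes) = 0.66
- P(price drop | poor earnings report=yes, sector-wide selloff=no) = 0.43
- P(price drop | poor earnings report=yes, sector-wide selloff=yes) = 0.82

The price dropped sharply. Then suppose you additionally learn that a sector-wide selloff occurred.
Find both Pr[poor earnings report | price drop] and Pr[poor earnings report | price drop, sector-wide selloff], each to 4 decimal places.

P(price drop) = 0.06·0.82·0.81 + 0.66·0.82·0.19 + 0.43·0.18·0.81 + 0.82·0.18·0.19 = 0.039852 + 0.102828 + 0.062694 + 0.028044 = 0.233418
The poor earnings report-present share is 0.062694 + 0.028044 = 0.090738.
Hence the posterior is 0.090738/0.233418 ≈ 0.3887.

Now also conditioning on sector-wide selloff=true:
Numerator (weight on configurations with poor earnings report): 0.82*0.18 = 0.147600
The normalizing constant is 0.66*0.82 + 0.82*0.18 = 0.688800
P(poor earnings report | price drop, sector-wide selloff) = 0.147600/0.688800 ≈ 0.2143

Pr[poor earnings report | price drop] ≈ 0.3887; Pr[poor earnings report | price drop, sector-wide selloff] ≈ 0.2143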